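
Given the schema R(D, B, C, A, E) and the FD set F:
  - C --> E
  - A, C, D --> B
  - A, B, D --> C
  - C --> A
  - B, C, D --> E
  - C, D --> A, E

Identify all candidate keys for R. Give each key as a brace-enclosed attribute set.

{A, B, D}, {C, D}

Attributes never on any right-hand side: {D} — every candidate key must contain it.
{C, D}⁺ = {A, B, C, D, E}, which is every attribute, so {C, D} is a candidate key.
{A, B, D}⁺ = {A, B, C, D, E}, which is every attribute, so {A, B, D} is a candidate key.
These are minimal and exhaustive — every other superkey contains one of them.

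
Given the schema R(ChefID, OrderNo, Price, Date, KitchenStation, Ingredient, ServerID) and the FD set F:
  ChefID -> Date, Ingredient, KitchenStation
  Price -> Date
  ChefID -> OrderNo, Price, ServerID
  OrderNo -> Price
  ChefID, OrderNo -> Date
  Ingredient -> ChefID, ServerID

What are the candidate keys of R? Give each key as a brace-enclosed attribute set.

{ChefID}, {Ingredient}

Closure of {ChefID} is {ChefID, Date, Ingredient, KitchenStation, OrderNo, Price, ServerID}, the whole schema; {ChefID} is a candidate key.
Closure of {Ingredient} is {ChefID, Date, Ingredient, KitchenStation, OrderNo, Price, ServerID}, the whole schema; {Ingredient} is a candidate key.
No proper subset of any of these is a key, and no other minimal superkey exists.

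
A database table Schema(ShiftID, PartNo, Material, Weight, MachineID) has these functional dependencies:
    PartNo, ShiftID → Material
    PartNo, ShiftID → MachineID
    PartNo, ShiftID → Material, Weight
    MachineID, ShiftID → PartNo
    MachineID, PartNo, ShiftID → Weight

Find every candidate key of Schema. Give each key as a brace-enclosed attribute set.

{MachineID, ShiftID}, {PartNo, ShiftID}

{ShiftID} never appears on the right of any FD, so every key must include it.
{MachineID, ShiftID}⁺ = {MachineID, Material, PartNo, ShiftID, Weight}, which is every attribute, so {MachineID, ShiftID} is a candidate key.
{PartNo, ShiftID}⁺ = {MachineID, Material, PartNo, ShiftID, Weight}, which is every attribute, so {PartNo, ShiftID} is a candidate key.
These are minimal and exhaustive — every other superkey contains one of them.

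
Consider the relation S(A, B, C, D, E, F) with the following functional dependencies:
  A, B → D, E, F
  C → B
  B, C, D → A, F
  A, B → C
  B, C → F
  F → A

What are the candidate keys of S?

{C}⁺ = {A, B, C, D, E, F} — all of the relation — so {C} is a candidate key.
{A, B}⁺ = {A, B, C, D, E, F} — all of the relation — so {A, B} is a candidate key.
{B, F}⁺ = {A, B, C, D, E, F} — all of the relation — so {B, F} is a candidate key.
No proper subset of any of these is a key, and no other minimal superkey exists.

{A, B}, {B, F}, {C}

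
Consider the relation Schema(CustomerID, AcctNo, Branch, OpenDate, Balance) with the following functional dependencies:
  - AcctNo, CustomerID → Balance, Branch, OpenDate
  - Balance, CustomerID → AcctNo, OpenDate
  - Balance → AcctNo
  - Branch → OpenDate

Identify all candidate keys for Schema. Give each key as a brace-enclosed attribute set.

No FD produces {CustomerID}, so it must be in every candidate key.
{AcctNo, CustomerID}⁺ = {AcctNo, Balance, Branch, CustomerID, OpenDate}, which is every attribute, so {AcctNo, CustomerID} is a candidate key.
{Balance, CustomerID}⁺ = {AcctNo, Balance, Branch, CustomerID, OpenDate}, which is every attribute, so {Balance, CustomerID} is a candidate key.
Any other superkey properly contains one of these, so there are no further candidate keys.

{AcctNo, CustomerID}, {Balance, CustomerID}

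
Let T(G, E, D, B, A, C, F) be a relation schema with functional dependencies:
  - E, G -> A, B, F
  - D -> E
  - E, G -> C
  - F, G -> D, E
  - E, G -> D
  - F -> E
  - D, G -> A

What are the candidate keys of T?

{D, G}, {E, G}, {F, G}

No FD produces {G}, so it must be in every candidate key.
Closure of {D, G} is {A, B, C, D, E, F, G}, the whole schema; {D, G} is a candidate key.
Closure of {E, G} is {A, B, C, D, E, F, G}, the whole schema; {E, G} is a candidate key.
Closure of {F, G} is {A, B, C, D, E, F, G}, the whole schema; {F, G} is a candidate key.
These are minimal and exhaustive — every other superkey contains one of them.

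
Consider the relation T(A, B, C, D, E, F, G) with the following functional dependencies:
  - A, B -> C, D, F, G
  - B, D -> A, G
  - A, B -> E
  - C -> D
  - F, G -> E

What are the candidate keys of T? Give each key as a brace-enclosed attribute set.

Attributes never on any right-hand side: {B} — every candidate key must contain it.
{A, B}⁺ = {A, B, C, D, E, F, G}, which is every attribute, so {A, B} is a candidate key.
{B, C}⁺ = {A, B, C, D, E, F, G}, which is every attribute, so {B, C} is a candidate key.
{B, D}⁺ = {A, B, C, D, E, F, G}, which is every attribute, so {B, D} is a candidate key.
Any other superkey properly contains one of these, so there are no further candidate keys.

{A, B}, {B, C}, {B, D}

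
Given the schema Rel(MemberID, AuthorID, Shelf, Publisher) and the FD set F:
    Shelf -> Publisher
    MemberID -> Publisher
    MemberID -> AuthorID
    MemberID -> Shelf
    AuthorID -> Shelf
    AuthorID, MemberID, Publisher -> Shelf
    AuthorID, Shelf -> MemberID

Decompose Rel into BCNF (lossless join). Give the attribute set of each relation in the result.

Candidate keys of the original relation: {AuthorID}, {MemberID}.
{AuthorID, MemberID, Publisher, Shelf}: {Shelf} determines {Publisher, Shelf} here but is not a superkey — split on Shelf -> Publisher, giving {Publisher, Shelf} and {AuthorID, MemberID, Shelf}.
{Publisher, Shelf} has no BCNF violation.
{AuthorID, MemberID, Shelf} has no BCNF violation.

{AuthorID, MemberID, Shelf}; {Publisher, Shelf}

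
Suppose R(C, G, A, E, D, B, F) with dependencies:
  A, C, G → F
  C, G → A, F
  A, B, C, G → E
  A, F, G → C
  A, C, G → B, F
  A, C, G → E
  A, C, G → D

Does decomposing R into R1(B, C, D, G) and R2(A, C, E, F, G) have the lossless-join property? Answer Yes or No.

The shared attributes are {C, G} and {C, G}⁺ = {A, B, C, D, E, F, G}.
Since R1 ⊆ {A, B, C, D, E, F, G}, the intersection is a superkey of R1; the decomposition is lossless.

Yes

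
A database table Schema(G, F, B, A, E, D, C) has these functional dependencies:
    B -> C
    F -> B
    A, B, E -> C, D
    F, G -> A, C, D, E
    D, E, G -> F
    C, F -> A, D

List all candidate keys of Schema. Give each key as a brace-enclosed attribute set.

{A, B, E, G}, {D, E, G}, {F, G}

{G} never appears on the right of any FD, so every key must include it.
{F, G} is a candidate key since {F, G}⁺ = {A, B, C, D, E, F, G} covers every attribute.
{D, E, G} is a candidate key since {D, E, G}⁺ = {A, B, C, D, E, F, G} covers every attribute.
{A, B, E, G} is a candidate key since {A, B, E, G}⁺ = {A, B, C, D, E, F, G} covers every attribute.
No proper subset of any of these is a key, and no other minimal superkey exists.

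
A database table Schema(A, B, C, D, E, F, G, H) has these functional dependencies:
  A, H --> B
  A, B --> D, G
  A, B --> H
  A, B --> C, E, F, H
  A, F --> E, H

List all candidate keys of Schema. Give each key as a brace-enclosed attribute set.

No FD produces {A}, so it must be in every candidate key.
{A, B}⁺ = {A, B, C, D, E, F, G, H}, which is every attribute, so {A, B} is a candidate key.
{A, F}⁺ = {A, B, C, D, E, F, G, H}, which is every attribute, so {A, F} is a candidate key.
{A, H}⁺ = {A, B, C, D, E, F, G, H}, which is every attribute, so {A, H} is a candidate key.
No proper subset of any of these is a key, and no other minimal superkey exists.

{A, B}, {A, F}, {A, H}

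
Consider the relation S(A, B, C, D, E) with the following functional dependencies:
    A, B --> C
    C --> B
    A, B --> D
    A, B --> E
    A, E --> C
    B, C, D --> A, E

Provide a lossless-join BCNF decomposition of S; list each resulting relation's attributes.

Candidate keys of the original relation: {A, B}, {A, C}, {A, E}, {C, D}.
In {A, B, C, D, E}, {C} is not a superkey ({C}⁺ restricted to this set is {B, C}), so split on C --> B into {B, C} and {A, C, D, E}.
{B, C} has no BCNF violation.
{A, C, D, E} has no BCNF violation.

{A, C, D, E}; {B, C}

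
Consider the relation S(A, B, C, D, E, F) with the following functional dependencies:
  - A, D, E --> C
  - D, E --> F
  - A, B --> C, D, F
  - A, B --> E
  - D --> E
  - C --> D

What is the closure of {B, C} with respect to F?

{B, C, D, E, F}

Start with {B, C}.
C --> D applies; add {D} → now {B, C, D}.
D --> E applies; add {E} → now {B, C, D, E}.
D, E --> F applies; add {F} → now {B, C, D, E, F}.
No further FD applies.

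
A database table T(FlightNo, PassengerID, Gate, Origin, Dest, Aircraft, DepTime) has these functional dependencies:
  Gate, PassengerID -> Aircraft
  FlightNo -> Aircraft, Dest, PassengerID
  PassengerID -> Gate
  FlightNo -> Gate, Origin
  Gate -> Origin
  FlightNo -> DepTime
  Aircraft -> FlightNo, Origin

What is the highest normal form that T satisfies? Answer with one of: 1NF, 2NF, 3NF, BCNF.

2NF

Candidate keys: {Aircraft}, {FlightNo}, {PassengerID}. Prime attributes: {Aircraft, FlightNo, PassengerID}.
Gate -> Origin breaks BCNF: {Gate}⁺ = {Gate, Origin}, so {Gate} is not a superkey.
Gate -> Origin determines the non-prime attribute {Origin} from a non-superkey — 3NF is violated.
With only single-attribute keys there can be no partial dependency, so 2NF holds.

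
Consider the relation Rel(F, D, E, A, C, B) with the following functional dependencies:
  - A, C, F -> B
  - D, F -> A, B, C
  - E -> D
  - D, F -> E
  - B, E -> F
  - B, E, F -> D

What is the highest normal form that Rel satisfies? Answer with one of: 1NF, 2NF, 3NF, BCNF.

Candidate keys: {B, E}, {D, F}, {E, F}. Prime attributes: {B, D, E, F}.
A, C, F -> B: {A, C, F}⁺ = {A, B, C, F}, which is not all of the attributes, so the left side is not a superkey — BCNF is violated.
Since {B} ⊆ prime attributes and every other non-superkey FD also has a prime right side, the schema is in 3NF.

3NF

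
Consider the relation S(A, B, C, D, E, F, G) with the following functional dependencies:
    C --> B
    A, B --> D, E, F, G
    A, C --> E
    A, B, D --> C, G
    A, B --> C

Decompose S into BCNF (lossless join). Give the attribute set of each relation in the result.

{A, C, D, E, F, G}; {B, C}

Candidate keys of the original relation: {A, B}, {A, C}.
In {A, B, C, D, E, F, G}, {C} is not a superkey ({C}⁺ restricted to this set is {B, C}), so split on C --> B into {B, C} and {A, C, D, E, F, G}.
{B, C}: every determinant is a superkey — BCNF.
{A, C, D, E, F, G}: every determinant is a superkey — BCNF.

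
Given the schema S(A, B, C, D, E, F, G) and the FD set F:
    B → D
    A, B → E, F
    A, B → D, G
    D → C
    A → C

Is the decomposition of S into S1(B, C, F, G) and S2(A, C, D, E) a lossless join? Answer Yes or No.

Common attributes: {C}; their closure is {C}.
S1 ⊄ {C} and S2 ⊄ {C}, so the split is lossy.

No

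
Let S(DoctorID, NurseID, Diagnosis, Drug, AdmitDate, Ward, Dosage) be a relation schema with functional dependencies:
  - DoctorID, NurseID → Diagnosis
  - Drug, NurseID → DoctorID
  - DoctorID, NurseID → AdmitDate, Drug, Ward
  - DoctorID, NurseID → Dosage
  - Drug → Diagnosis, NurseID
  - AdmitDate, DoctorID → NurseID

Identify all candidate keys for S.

{Drug}⁺ = {AdmitDate, Diagnosis, DoctorID, Dosage, Drug, NurseID, Ward} — all of the relation — so {Drug} is a candidate key.
{AdmitDate, DoctorID}⁺ = {AdmitDate, Diagnosis, DoctorID, Dosage, Drug, NurseID, Ward} — all of the relation — so {AdmitDate, DoctorID} is a candidate key.
{DoctorID, NurseID}⁺ = {AdmitDate, Diagnosis, DoctorID, Dosage, Drug, NurseID, Ward} — all of the relation — so {DoctorID, NurseID} is a candidate key.
No proper subset of any of these is a key, and no other minimal superkey exists.

{AdmitDate, DoctorID}, {DoctorID, NurseID}, {Drug}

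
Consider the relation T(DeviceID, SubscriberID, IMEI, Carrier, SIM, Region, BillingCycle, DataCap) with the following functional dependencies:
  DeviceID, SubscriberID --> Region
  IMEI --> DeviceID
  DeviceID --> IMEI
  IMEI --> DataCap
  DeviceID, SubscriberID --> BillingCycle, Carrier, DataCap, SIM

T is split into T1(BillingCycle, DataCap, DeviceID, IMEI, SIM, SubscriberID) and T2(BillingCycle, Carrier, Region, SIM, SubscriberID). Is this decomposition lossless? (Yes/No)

No

The shared attributes are {BillingCycle, SIM, SubscriberID} and {BillingCycle, SIM, SubscriberID}⁺ = {BillingCycle, SIM, SubscriberID}.
Neither T1 nor T2 is contained in that closure, so the decomposition is lossy.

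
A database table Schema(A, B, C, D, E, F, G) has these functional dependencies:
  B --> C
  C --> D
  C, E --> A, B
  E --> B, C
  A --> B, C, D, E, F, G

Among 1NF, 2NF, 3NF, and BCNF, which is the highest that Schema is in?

Candidate keys: {A}, {E}. Prime attributes: {A, E}.
B --> C breaks BCNF: {B}⁺ = {B, C, D}, so {B} is not a superkey.
B --> C determines the non-prime attribute {C} from a non-superkey — 3NF is violated.
All keys have size 1, which rules out partial dependencies — 2NF is satisfied.

2NF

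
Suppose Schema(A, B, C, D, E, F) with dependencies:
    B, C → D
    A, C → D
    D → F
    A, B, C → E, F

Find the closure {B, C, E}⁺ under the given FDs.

Start with {B, C, E}.
B, C → D applies; add {D} → now {B, C, D, E}.
D → F applies; add {F} → now {B, C, D, E, F}.
No further FD applies.

{B, C, D, E, F}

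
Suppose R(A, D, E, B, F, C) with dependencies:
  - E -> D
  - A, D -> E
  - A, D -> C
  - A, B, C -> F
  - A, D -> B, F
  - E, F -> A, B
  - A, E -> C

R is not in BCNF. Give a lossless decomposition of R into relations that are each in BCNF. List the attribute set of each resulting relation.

{A, B, C, E}; {A, B, C, F}; {D, E}

Candidate keys of the original relation: {A, D}, {A, E}, {E, F}.
{A, B, C, D, E, F}: {E} determines {D, E} here but is not a superkey — split on E -> D, giving {D, E} and {A, B, C, E, F}.
{D, E}: every determinant is a superkey — BCNF.
{A, B, C, E, F}: {A, B, C} determines {A, B, C, F} here but is not a superkey — split on A, B, C -> F, giving {A, B, C, F} and {A, B, C, E}.
{A, B, C, F}: every determinant is a superkey — BCNF.
{A, B, C, E}: every determinant is a superkey — BCNF.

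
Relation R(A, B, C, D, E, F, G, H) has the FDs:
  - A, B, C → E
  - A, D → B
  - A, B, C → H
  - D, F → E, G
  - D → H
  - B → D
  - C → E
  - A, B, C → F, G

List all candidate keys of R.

{A, C} never appear on the right of any FD, so every key must include all of them.
{A, B, C}⁺ = {A, B, C, D, E, F, G, H}, which is every attribute, so {A, B, C} is a candidate key.
{A, C, D}⁺ = {A, B, C, D, E, F, G, H}, which is every attribute, so {A, C, D} is a candidate key.
No proper subset of any of these is a key, and no other minimal superkey exists.

{A, B, C}, {A, C, D}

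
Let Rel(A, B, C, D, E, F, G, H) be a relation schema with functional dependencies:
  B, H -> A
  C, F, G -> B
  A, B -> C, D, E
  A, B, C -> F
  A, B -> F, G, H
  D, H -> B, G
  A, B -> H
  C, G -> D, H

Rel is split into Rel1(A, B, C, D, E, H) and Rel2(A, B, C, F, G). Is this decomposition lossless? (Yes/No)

Yes

Common attributes: {A, B, C}; their closure is {A, B, C, D, E, F, G, H}.
Since Rel1 ⊆ {A, B, C, D, E, F, G, H}, the intersection is a superkey of Rel1; the decomposition is lossless.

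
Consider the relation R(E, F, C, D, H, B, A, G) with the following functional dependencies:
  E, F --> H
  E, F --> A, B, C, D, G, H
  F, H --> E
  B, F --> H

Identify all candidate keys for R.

{B, F}, {E, F}, {F, H}

Attributes never on any right-hand side: {F} — every candidate key must contain it.
Closure of {B, F} is {A, B, C, D, E, F, G, H}, the whole schema; {B, F} is a candidate key.
Closure of {E, F} is {A, B, C, D, E, F, G, H}, the whole schema; {E, F} is a candidate key.
Closure of {F, H} is {A, B, C, D, E, F, G, H}, the whole schema; {F, H} is a candidate key.
Any other superkey properly contains one of these, so there are no further candidate keys.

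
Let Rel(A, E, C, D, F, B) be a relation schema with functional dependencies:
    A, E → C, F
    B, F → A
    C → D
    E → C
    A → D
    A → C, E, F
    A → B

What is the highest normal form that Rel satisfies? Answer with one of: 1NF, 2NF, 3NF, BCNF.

Candidate keys: {A}, {B, F}. Prime attributes: {A, B, F}.
For C → D we have {C}⁺ = {C, D}; {C} is not a superkey, so BCNF fails.
Because {D} is non-prime and the left side of C → D is not a superkey, the relation is not in 3NF.
Checking every proper subset of each key, none determines a non-prime attribute — 2NF is satisfied.

2NF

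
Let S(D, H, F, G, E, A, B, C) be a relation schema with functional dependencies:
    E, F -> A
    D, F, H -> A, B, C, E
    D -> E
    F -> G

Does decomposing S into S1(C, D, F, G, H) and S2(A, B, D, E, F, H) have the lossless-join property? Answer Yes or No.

The shared attributes are {D, F, H} and {D, F, H}⁺ = {A, B, C, D, E, F, G, H}.
This includes all of S1, so the common attributes are a superkey of S1 — the join is lossless.

Yes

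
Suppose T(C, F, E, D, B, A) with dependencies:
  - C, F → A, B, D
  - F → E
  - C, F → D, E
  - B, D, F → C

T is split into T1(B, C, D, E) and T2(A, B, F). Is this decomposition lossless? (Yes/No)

No

The shared attributes are {B} and {B}⁺ = {B}.
The closure covers neither T1 nor T2 entirely; the join is not lossless.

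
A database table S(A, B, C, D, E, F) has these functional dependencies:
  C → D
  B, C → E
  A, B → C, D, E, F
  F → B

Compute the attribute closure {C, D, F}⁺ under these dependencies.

{B, C, D, E, F}

Start with {C, D, F}.
F → B applies; add {B} → now {B, C, D, F}.
B, C → E applies; add {E} → now {B, C, D, E, F}.
No further FD applies.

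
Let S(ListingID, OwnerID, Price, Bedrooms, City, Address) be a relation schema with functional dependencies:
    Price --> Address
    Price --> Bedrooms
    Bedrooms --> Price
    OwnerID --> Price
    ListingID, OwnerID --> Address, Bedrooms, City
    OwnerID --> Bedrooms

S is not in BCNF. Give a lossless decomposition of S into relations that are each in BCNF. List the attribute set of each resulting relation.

Candidate key of the original relation: {ListingID, OwnerID}.
In {Address, Bedrooms, City, ListingID, OwnerID, Price}, {Price} is not a superkey ({Price}⁺ restricted to this set is {Address, Bedrooms, Price}), so split on Price --> Address, Bedrooms into {Address, Bedrooms, Price} and {City, ListingID, OwnerID, Price}.
{Address, Bedrooms, Price} is in BCNF.
In {City, ListingID, OwnerID, Price}, {OwnerID} is not a superkey ({OwnerID}⁺ restricted to this set is {OwnerID, Price}), so split on OwnerID --> Price into {OwnerID, Price} and {City, ListingID, OwnerID}.
{OwnerID, Price} is in BCNF.
{City, ListingID, OwnerID} is in BCNF.

{Address, Bedrooms, Price}; {City, ListingID, OwnerID}; {OwnerID, Price}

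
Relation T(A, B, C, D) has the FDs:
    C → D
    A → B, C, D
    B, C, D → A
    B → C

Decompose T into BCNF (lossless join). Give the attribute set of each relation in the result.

Candidate keys of the original relation: {A}, {B}.
Within {A, B, C, D}: {C}⁺ ∩ {A, B, C, D} = {C, D}, not the whole set, so C → D violates BCNF; decompose into {C, D} and {A, B, C}.
{C, D} has no BCNF violation.
{A, B, C} has no BCNF violation.

{A, B, C}; {C, D}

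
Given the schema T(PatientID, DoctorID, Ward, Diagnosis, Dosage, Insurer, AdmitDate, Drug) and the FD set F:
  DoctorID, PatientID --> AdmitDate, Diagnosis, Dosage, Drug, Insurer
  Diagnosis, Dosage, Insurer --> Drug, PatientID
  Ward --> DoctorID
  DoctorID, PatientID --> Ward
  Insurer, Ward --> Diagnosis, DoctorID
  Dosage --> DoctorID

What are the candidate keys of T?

{Diagnosis, Dosage, Insurer}, {DoctorID, PatientID}, {Dosage, Insurer, Ward}, {Dosage, PatientID}, {PatientID, Ward}

{DoctorID, PatientID}⁺ = {AdmitDate, Diagnosis, DoctorID, Dosage, Drug, Insurer, PatientID, Ward}, which is every attribute, so {DoctorID, PatientID} is a candidate key.
{Dosage, PatientID}⁺ = {AdmitDate, Diagnosis, DoctorID, Dosage, Drug, Insurer, PatientID, Ward}, which is every attribute, so {Dosage, PatientID} is a candidate key.
{PatientID, Ward}⁺ = {AdmitDate, Diagnosis, DoctorID, Dosage, Drug, Insurer, PatientID, Ward}, which is every attribute, so {PatientID, Ward} is a candidate key.
{Diagnosis, Dosage, Insurer}⁺ = {AdmitDate, Diagnosis, DoctorID, Dosage, Drug, Insurer, PatientID, Ward}, which is every attribute, so {Diagnosis, Dosage, Insurer} is a candidate key.
{Dosage, Insurer, Ward}⁺ = {AdmitDate, Diagnosis, DoctorID, Dosage, Drug, Insurer, PatientID, Ward}, which is every attribute, so {Dosage, Insurer, Ward} is a candidate key.
No proper subset of any of these is a key, and no other minimal superkey exists.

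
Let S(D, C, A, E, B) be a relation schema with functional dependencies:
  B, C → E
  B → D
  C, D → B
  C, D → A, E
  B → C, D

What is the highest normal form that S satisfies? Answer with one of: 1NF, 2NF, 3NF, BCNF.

Candidate keys: {B}, {C, D}. Prime attributes: {B, C, D}.
Every FD has a superkey on the left, so the relation is in BCNF.

BCNF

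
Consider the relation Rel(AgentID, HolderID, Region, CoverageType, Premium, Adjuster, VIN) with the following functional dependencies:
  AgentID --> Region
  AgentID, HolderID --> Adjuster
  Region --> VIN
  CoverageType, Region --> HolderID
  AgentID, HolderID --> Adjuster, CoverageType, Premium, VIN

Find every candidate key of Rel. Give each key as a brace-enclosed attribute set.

{AgentID, CoverageType}, {AgentID, HolderID}

No FD produces {AgentID}, so it must be in every candidate key.
{AgentID, CoverageType} is a candidate key since {AgentID, CoverageType}⁺ = {Adjuster, AgentID, CoverageType, HolderID, Premium, Region, VIN} covers every attribute.
{AgentID, HolderID} is a candidate key since {AgentID, HolderID}⁺ = {Adjuster, AgentID, CoverageType, HolderID, Premium, Region, VIN} covers every attribute.
These are minimal and exhaustive — every other superkey contains one of them.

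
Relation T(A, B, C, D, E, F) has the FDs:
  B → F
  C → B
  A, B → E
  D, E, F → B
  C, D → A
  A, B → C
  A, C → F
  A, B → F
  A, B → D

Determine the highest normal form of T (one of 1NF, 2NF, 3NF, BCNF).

3NF

Candidate keys: {A, B}, {A, C}, {A, D, E, F}, {C, D}. Prime attributes: {A, B, C, D, E, F}.
B → F: {B}⁺ = {B, F}, which is not all of the attributes, so the left side is not a superkey — BCNF is violated.
But every attribute on its right side ({F}) is prime, and the same holds for every other non-superkey FD, so 3NF still holds.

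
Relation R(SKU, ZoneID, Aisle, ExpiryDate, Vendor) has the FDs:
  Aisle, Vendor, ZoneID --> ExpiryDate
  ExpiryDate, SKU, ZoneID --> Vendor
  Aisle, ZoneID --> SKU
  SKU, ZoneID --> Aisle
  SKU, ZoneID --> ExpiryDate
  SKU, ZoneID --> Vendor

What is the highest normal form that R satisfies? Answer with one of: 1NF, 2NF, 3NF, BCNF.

Candidate keys: {Aisle, ZoneID}, {SKU, ZoneID}. Prime attributes: {Aisle, SKU, ZoneID}.
Every FD has a superkey on the left, so the relation is in BCNF.

BCNF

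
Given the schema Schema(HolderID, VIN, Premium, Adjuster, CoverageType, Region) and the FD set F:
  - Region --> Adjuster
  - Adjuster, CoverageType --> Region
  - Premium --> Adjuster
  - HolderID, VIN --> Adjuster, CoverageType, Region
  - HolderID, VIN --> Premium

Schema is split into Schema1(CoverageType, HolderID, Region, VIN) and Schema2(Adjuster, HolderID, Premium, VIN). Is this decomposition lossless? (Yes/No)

Schema1 ∩ Schema2 = {HolderID, VIN}; its closure under F is {Adjuster, CoverageType, HolderID, Premium, Region, VIN}.
Schema1 is contained in that closure, so Schema1 ∩ Schema2 --> Schema1 holds and the join is lossless.

Yes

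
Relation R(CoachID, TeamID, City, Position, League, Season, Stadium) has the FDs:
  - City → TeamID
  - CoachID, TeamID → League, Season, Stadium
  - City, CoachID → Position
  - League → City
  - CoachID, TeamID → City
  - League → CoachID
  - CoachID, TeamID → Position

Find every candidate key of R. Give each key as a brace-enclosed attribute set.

Closure of {League} is {City, CoachID, League, Position, Season, Stadium, TeamID}, the whole schema; {League} is a candidate key.
Closure of {City, CoachID} is {City, CoachID, League, Position, Season, Stadium, TeamID}, the whole schema; {City, CoachID} is a candidate key.
Closure of {CoachID, TeamID} is {City, CoachID, League, Position, Season, Stadium, TeamID}, the whole schema; {CoachID, TeamID} is a candidate key.
No proper subset of any of these is a key, and no other minimal superkey exists.

{City, CoachID}, {CoachID, TeamID}, {League}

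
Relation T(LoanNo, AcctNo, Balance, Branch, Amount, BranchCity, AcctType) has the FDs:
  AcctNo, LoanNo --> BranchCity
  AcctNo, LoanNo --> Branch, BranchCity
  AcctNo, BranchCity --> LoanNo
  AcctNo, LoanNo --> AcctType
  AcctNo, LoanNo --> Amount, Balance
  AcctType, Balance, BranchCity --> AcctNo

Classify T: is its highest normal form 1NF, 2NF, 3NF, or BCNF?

Candidate keys: {AcctNo, BranchCity}, {AcctNo, LoanNo}, {AcctType, Balance, BranchCity}. Prime attributes: {AcctNo, AcctType, Balance, BranchCity, LoanNo}.
Each dependency's left side is a superkey — BCNF holds.

BCNF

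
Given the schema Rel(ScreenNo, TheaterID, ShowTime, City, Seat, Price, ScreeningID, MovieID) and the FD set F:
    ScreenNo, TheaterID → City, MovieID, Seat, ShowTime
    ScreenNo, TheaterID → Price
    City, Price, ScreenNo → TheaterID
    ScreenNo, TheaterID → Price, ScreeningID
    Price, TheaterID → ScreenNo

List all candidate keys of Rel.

{City, Price, ScreenNo}, {Price, TheaterID}, {ScreenNo, TheaterID}

{Price, TheaterID}⁺ = {City, MovieID, Price, ScreenNo, ScreeningID, Seat, ShowTime, TheaterID} — all of the relation — so {Price, TheaterID} is a candidate key.
{ScreenNo, TheaterID}⁺ = {City, MovieID, Price, ScreenNo, ScreeningID, Seat, ShowTime, TheaterID} — all of the relation — so {ScreenNo, TheaterID} is a candidate key.
{City, Price, ScreenNo}⁺ = {City, MovieID, Price, ScreenNo, ScreeningID, Seat, ShowTime, TheaterID} — all of the relation — so {City, Price, ScreenNo} is a candidate key.
Any other superkey properly contains one of these, so there are no further candidate keys.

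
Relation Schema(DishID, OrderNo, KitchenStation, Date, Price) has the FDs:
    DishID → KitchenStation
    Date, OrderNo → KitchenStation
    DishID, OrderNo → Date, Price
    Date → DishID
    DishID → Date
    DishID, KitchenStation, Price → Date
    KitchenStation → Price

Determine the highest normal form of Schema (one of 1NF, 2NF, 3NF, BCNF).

Candidate keys: {Date, OrderNo}, {DishID, OrderNo}. Prime attributes: {Date, DishID, OrderNo}.
For DishID → KitchenStation we have {DishID}⁺ = {Date, DishID, KitchenStation, Price}; {DishID} is not a superkey, so BCNF fails.
DishID → KitchenStation has non-prime {KitchenStation} on the right and a non-superkey on the left, so 3NF fails.
{Date} is a proper subset of the key {Date, OrderNo}, and {Date}⁺ contains the non-prime attributes {KitchenStation, Price} — a partial dependency, so 2NF is violated.

1NF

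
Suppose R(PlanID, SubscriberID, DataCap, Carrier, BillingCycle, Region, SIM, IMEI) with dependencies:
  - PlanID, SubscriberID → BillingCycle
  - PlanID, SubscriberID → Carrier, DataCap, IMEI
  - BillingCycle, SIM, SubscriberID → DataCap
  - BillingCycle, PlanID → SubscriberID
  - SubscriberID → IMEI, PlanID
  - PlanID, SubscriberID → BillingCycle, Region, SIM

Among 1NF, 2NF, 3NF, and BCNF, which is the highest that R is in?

BCNF

Candidate keys: {BillingCycle, PlanID}, {SubscriberID}. Prime attributes: {BillingCycle, PlanID, SubscriberID}.
The left-hand side of every FD is a superkey, so BCNF is satisfied.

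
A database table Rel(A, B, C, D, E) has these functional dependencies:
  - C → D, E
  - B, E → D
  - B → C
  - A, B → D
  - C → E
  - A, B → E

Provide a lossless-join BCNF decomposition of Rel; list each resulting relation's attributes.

{A, B}; {B, C}; {C, D, E}

Candidate key of the original relation: {A, B}.
Within {A, B, C, D, E}: {C}⁺ ∩ {A, B, C, D, E} = {C, D, E}, not the whole set, so C → D, E violates BCNF; decompose into {C, D, E} and {A, B, C}.
{C, D, E}: every determinant is a superkey — BCNF.
Within {A, B, C}: {B}⁺ ∩ {A, B, C} = {B, C}, not the whole set, so B → C violates BCNF; decompose into {B, C} and {A, B}.
{B, C}: every determinant is a superkey — BCNF.
{A, B}: every determinant is a superkey — BCNF.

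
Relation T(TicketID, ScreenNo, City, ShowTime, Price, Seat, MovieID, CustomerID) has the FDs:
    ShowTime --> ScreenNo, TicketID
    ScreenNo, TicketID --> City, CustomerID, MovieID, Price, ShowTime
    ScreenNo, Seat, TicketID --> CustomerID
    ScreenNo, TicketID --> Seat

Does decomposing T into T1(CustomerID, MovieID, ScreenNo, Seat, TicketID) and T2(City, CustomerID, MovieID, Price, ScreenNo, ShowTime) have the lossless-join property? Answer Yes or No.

Common attributes: {CustomerID, MovieID, ScreenNo}; their closure is {CustomerID, MovieID, ScreenNo}.
T1 ⊄ {CustomerID, MovieID, ScreenNo} and T2 ⊄ {CustomerID, MovieID, ScreenNo}, so the split is lossy.

No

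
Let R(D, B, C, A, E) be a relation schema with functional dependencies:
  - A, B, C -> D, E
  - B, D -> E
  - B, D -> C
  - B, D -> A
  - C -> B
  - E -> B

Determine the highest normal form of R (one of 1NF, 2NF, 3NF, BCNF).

3NF

Candidate keys: {A, C}, {B, D}, {C, D}, {D, E}. Prime attributes: {A, B, C, D, E}.
C -> B: {C}⁺ = {B, C}, which is not all of the attributes, so the left side is not a superkey — BCNF is violated.
Its right-hand attributes {B} are all prime, as are those of every other non-superkey FD — the relation is in 3NF.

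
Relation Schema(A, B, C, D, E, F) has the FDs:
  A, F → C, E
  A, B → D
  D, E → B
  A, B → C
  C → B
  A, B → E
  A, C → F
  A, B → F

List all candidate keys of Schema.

{A, B}, {A, C}, {A, D, E}, {A, F}

No FD produces {A}, so it must be in every candidate key.
{A, B} is a candidate key since {A, B}⁺ = {A, B, C, D, E, F} covers every attribute.
{A, C} is a candidate key since {A, C}⁺ = {A, B, C, D, E, F} covers every attribute.
{A, F} is a candidate key since {A, F}⁺ = {A, B, C, D, E, F} covers every attribute.
{A, D, E} is a candidate key since {A, D, E}⁺ = {A, B, C, D, E, F} covers every attribute.
No proper subset of any of these is a key, and no other minimal superkey exists.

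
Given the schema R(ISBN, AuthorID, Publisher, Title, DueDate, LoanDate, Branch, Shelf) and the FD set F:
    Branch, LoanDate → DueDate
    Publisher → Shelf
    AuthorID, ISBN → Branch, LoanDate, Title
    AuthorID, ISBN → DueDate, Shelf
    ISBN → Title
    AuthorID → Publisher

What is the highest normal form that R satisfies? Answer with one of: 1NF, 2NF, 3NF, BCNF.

1NF

Candidate key: {AuthorID, ISBN}. Prime attributes: {AuthorID, ISBN}.
Branch, LoanDate → DueDate: {Branch, LoanDate}⁺ = {Branch, DueDate, LoanDate}, which is not all of the attributes, so the left side is not a superkey — BCNF is violated.
Branch, LoanDate → DueDate determines the non-prime attribute {DueDate} from a non-superkey — 3NF is violated.
The proper key subset {AuthorID} of {AuthorID, ISBN} determines non-prime {Publisher, Shelf}, so the relation is not even in 2NF.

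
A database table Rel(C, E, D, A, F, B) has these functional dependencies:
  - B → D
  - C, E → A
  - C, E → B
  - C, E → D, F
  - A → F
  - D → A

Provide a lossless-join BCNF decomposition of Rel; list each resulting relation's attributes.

Candidate key of the original relation: {C, E}.
{A, B, C, D, E, F}: {B} determines {A, B, D, F} here but is not a superkey — split on B → A, D, F, giving {A, B, D, F} and {B, C, E}.
{A, B, D, F}: {A} determines {A, F} here but is not a superkey — split on A → F, giving {A, F} and {A, B, D}.
{A, F}: every determinant is a superkey — BCNF.
{A, B, D}: {D} determines {A, D} here but is not a superkey — split on D → A, giving {A, D} and {B, D}.
{A, D}: every determinant is a superkey — BCNF.
{B, D}: every determinant is a superkey — BCNF.
{B, C, E}: every determinant is a superkey — BCNF.

{A, D}; {A, F}; {B, C, E}; {B, D}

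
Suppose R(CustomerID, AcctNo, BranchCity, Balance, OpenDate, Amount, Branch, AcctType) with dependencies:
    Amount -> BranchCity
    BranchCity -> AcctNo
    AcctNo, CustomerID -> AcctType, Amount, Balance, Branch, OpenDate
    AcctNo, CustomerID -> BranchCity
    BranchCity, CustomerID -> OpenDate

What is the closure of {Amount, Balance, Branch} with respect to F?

Start with {Amount, Balance, Branch}.
Amount -> BranchCity applies; add {BranchCity} → now {Amount, Balance, Branch, BranchCity}.
BranchCity -> AcctNo applies; add {AcctNo} → now {AcctNo, Amount, Balance, Branch, BranchCity}.
No further FD applies.

{AcctNo, Amount, Balance, Branch, BranchCity}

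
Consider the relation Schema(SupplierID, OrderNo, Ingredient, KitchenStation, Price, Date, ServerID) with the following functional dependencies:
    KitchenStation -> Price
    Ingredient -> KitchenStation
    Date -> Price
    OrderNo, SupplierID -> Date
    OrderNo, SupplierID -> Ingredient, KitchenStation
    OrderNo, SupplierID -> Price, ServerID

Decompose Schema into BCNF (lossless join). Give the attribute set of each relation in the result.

Candidate key of the original relation: {OrderNo, SupplierID}.
Within {Date, Ingredient, KitchenStation, OrderNo, Price, ServerID, SupplierID}: {KitchenStation}⁺ ∩ {Date, Ingredient, KitchenStation, OrderNo, Price, ServerID, SupplierID} = {KitchenStation, Price}, not the whole set, so KitchenStation -> Price violates BCNF; decompose into {KitchenStation, Price} and {Date, Ingredient, KitchenStation, OrderNo, ServerID, SupplierID}.
{KitchenStation, Price} has no BCNF violation.
Within {Date, Ingredient, KitchenStation, OrderNo, ServerID, SupplierID}: {Ingredient}⁺ ∩ {Date, Ingredient, KitchenStation, OrderNo, ServerID, SupplierID} = {Ingredient, KitchenStation}, not the whole set, so Ingredient -> KitchenStation violates BCNF; decompose into {Ingredient, KitchenStation} and {Date, Ingredient, OrderNo, ServerID, SupplierID}.
{Ingredient, KitchenStation} has no BCNF violation.
{Date, Ingredient, OrderNo, ServerID, SupplierID} has no BCNF violation.

{Date, Ingredient, OrderNo, ServerID, SupplierID}; {Ingredient, KitchenStation}; {KitchenStation, Price}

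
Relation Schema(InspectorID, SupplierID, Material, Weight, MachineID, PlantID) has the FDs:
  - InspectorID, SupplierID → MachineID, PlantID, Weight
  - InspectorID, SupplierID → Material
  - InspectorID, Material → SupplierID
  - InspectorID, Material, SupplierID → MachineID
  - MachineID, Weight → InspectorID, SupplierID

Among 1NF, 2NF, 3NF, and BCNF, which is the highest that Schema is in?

BCNF

Candidate keys: {InspectorID, Material}, {InspectorID, SupplierID}, {MachineID, Weight}. Prime attributes: {InspectorID, MachineID, Material, SupplierID, Weight}.
The left-hand side of every FD is a superkey, so BCNF is satisfied.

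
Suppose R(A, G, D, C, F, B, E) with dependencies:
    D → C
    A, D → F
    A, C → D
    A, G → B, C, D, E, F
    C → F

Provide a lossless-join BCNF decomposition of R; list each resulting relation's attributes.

{A, B, D, E, G}; {C, D}; {C, F}

Candidate key of the original relation: {A, G}.
{A, B, C, D, E, F, G}: {D} determines {C, D, F} here but is not a superkey — split on D → C, F, giving {C, D, F} and {A, B, D, E, G}.
{C, D, F}: {C} determines {C, F} here but is not a superkey — split on C → F, giving {C, F} and {C, D}.
{C, F}: every determinant is a superkey — BCNF.
{C, D}: every determinant is a superkey — BCNF.
{A, B, D, E, G}: every determinant is a superkey — BCNF.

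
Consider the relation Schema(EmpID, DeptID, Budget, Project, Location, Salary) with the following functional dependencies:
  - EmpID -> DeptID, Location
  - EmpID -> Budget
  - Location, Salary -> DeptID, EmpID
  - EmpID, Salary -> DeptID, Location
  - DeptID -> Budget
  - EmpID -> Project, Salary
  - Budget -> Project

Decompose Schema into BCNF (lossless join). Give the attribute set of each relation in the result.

Candidate keys of the original relation: {EmpID}, {Location, Salary}.
In {Budget, DeptID, EmpID, Location, Project, Salary}, {DeptID} is not a superkey ({DeptID}⁺ restricted to this set is {Budget, DeptID, Project}), so split on DeptID -> Budget, Project into {Budget, DeptID, Project} and {DeptID, EmpID, Location, Salary}.
In {Budget, DeptID, Project}, {Budget} is not a superkey ({Budget}⁺ restricted to this set is {Budget, Project}), so split on Budget -> Project into {Budget, Project} and {Budget, DeptID}.
{Budget, Project} has no BCNF violation.
{Budget, DeptID} has no BCNF violation.
{DeptID, EmpID, Location, Salary} has no BCNF violation.

{Budget, DeptID}; {Budget, Project}; {DeptID, EmpID, Location, Salary}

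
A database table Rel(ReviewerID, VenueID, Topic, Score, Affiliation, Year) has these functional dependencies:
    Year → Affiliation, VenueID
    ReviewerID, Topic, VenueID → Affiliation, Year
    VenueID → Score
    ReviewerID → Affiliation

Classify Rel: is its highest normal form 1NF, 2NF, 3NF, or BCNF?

1NF

Candidate keys: {ReviewerID, Topic, VenueID}, {ReviewerID, Topic, Year}. Prime attributes: {ReviewerID, Topic, VenueID, Year}.
For Year → Affiliation, VenueID we have {Year}⁺ = {Affiliation, Score, VenueID, Year}; {Year} is not a superkey, so BCNF fails.
Because {Affiliation} is non-prime and the left side of Year → Affiliation, VenueID is not a superkey, the relation is not in 3NF.
The proper key subset {ReviewerID} of {ReviewerID, Topic, VenueID} determines non-prime {Affiliation}, so the relation is not even in 2NF.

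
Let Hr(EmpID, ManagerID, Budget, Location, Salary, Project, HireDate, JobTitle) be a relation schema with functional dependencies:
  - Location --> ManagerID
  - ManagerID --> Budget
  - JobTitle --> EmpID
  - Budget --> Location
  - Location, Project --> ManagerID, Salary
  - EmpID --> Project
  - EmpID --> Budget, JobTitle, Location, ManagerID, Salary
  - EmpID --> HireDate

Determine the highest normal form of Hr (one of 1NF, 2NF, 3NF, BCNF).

2NF

Candidate keys: {EmpID}, {JobTitle}. Prime attributes: {EmpID, JobTitle}.
Location --> ManagerID breaks BCNF: {Location}⁺ = {Budget, Location, ManagerID}, so {Location} is not a superkey.
Because {ManagerID} is non-prime and the left side of Location --> ManagerID is not a superkey, the relation is not in 3NF.
All keys have size 1, which rules out partial dependencies — 2NF is satisfied.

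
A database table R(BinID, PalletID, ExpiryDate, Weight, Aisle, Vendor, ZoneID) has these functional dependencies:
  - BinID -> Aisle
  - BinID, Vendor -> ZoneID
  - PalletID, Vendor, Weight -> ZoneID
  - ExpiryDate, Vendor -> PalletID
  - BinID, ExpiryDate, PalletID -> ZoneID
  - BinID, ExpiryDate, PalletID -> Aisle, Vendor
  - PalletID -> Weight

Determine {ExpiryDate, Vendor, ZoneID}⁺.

Start with {ExpiryDate, Vendor, ZoneID}.
ExpiryDate, Vendor -> PalletID applies; add {PalletID} → now {ExpiryDate, PalletID, Vendor, ZoneID}.
PalletID -> Weight applies; add {Weight} → now {ExpiryDate, PalletID, Vendor, Weight, ZoneID}.
No further FD applies.

{ExpiryDate, PalletID, Vendor, Weight, ZoneID}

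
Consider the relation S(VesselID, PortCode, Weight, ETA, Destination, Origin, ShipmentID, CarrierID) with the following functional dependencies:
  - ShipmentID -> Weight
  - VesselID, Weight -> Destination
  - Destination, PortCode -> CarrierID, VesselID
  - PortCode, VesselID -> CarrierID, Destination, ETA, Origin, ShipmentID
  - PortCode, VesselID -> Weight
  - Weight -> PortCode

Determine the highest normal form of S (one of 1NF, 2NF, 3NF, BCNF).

3NF

Candidate keys: {Destination, PortCode}, {Destination, ShipmentID}, {Destination, Weight}, {PortCode, VesselID}, {ShipmentID, VesselID}, {VesselID, Weight}. Prime attributes: {Destination, PortCode, ShipmentID, VesselID, Weight}.
ShipmentID -> Weight: {ShipmentID}⁺ = {PortCode, ShipmentID, Weight}, which is not all of the attributes, so the left side is not a superkey — BCNF is violated.
Its right-hand attributes {Weight} are all prime, as are those of every other non-superkey FD — the relation is in 3NF.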